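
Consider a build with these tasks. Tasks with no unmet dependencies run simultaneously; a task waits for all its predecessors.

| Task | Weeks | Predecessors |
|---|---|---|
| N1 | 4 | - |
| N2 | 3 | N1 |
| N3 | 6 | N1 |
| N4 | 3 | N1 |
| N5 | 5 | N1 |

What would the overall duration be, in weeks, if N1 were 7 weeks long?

13

As given, the longest chain is N1→N3 = 4+6 = 10, so the finish is 10 weeks.
Since N1 is critical, the +3 change carries straight to that chain (now 13 weeks).
That remains the longest chain; total 13 weeks.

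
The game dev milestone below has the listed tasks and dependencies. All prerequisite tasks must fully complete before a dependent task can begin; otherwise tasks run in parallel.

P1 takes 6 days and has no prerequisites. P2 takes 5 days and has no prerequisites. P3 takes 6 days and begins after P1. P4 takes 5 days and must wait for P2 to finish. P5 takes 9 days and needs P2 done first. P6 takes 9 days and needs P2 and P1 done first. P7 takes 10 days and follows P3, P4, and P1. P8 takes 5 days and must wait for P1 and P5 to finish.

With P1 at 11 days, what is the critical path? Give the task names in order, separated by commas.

Critical path before the change: P1→P3→P7 = 6+6+10 = 22 giving 22 days.
Since P1 is critical, the +5 change carries straight to that chain (now 27 days).
The critical path is still P1→P3→P7; finish is now 27 days.

P1, P3, P7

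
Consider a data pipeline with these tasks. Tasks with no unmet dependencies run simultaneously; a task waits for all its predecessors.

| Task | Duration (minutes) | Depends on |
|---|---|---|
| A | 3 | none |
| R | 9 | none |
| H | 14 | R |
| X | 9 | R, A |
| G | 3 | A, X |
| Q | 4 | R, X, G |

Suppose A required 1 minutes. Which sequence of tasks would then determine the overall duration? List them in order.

The binding path is R→X→G→Q = 9+9+3+4 = 25; finish at 25 minutes.
A is off the critical path — its longest chain is 19 minutes, giving 6 of slack.
No other chain overtakes it, so the finish is 25 minutes.

R, X, G, Q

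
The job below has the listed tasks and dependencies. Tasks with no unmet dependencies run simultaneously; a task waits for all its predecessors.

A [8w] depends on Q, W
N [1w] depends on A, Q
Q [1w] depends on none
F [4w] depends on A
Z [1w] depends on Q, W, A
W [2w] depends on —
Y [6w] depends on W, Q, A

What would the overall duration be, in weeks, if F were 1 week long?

Baseline: W→A→Y = 2+8+6 = 16 → 16 weeks.
F has 2 weeks of float (longest path through it is 14).
No other chain overtakes it, so the finish is 16 weeks.

16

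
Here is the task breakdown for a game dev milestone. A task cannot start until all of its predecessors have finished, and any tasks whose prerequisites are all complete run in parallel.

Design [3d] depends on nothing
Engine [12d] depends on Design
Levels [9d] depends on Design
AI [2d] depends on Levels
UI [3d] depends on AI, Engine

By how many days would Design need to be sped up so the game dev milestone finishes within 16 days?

Current finish: 18 days; target: 16.
Design is on every critical path, so each day cut from Design cuts the finish by one (this holds down to a finish of 16).
Need 18 − 16 = 2 days off Design → Design becomes 1 day, finish becomes 16.

2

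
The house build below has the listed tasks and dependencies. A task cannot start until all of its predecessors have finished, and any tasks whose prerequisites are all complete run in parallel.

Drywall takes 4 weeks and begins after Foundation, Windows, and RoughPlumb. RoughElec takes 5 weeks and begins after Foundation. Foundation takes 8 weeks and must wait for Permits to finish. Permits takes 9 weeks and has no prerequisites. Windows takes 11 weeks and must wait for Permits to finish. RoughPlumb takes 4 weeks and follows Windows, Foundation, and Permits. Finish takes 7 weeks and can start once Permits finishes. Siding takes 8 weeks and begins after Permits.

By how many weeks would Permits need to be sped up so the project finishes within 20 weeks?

8

Current finish: 28 weeks; target: 20.
Permits is on every critical path, so each week cut from Permits cuts the finish by one (this holds down to a finish of 20).
Need 28 − 20 = 8 weeks off Permits → Permits becomes 1 week, finish becomes 20.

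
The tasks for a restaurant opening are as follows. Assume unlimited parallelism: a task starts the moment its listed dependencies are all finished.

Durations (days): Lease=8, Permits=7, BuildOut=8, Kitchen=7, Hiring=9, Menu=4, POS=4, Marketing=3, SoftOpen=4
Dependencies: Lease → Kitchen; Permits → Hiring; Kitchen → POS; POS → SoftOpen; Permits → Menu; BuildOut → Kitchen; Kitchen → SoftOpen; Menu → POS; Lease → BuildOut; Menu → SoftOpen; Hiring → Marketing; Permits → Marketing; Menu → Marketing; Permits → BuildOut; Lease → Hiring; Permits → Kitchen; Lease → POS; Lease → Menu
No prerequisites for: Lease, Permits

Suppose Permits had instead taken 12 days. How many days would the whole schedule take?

The binding path is Lease→BuildOut→Kitchen→POS→SoftOpen = 8+8+7+4+4 = 31; finish at 31 days.
Permits has 1 day of float (longest path through it is 30).
The binding chain switches to Permits→BuildOut→Kitchen→POS→SoftOpen = 12+8+7+4+4 = 35; finish 35 days.

35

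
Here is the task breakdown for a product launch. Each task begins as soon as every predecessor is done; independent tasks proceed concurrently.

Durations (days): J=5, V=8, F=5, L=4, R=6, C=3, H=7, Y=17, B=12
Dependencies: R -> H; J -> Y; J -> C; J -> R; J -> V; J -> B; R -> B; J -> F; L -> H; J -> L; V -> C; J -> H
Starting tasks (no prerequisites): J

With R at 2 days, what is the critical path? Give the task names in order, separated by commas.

J, Y

Actual critical path: J→R→B = 5+6+12 = 23 ⇒ 23 days.
R lies on that path, so at 2 days the path becomes 19 days.
New critical path: J→Y = 5+17 = 22 ⇒ 22 days.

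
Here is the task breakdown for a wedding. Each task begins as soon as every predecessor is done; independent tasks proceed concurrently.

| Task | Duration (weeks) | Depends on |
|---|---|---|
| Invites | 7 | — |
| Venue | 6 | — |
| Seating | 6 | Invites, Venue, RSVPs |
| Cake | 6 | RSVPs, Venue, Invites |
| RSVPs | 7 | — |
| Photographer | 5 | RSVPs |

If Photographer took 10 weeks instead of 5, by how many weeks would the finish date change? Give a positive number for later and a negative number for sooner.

4

As given, the longest chain is Invites→Cake = 7+6 = 13, so the finish is 13 weeks.
The longest path through Photographer is only 12 weeks, so Photographer has float 1.
The binding chain switches to RSVPs→Photographer = 7+10 = 17; finish 17 weeks.
Change in finish: 17 − 13 = +4 weeks.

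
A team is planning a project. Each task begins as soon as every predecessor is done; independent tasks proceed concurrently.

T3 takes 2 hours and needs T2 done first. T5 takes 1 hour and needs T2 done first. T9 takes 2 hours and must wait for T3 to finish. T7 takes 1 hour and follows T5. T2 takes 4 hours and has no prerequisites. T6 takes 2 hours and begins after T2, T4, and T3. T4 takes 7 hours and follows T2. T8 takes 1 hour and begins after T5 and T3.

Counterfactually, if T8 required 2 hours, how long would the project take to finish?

13

Actual critical path: T2→T4→T6 = 4+7+2 = 13 ⇒ 13 hours.
T8 is off the critical path — its longest chain is 7 hours, giving 6 of slack.
That remains the longest chain; total 13 hours.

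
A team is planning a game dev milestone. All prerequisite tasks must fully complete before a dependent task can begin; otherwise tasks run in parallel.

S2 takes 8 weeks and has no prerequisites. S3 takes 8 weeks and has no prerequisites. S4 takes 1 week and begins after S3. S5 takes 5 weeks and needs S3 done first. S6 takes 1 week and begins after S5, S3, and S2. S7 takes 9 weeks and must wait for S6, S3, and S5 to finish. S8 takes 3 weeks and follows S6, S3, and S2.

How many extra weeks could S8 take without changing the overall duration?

S3→S5→S6→S7 = 8+5+1+9 = 23 sets the makespan at 23 weeks.
The longest chain containing S8 totals 17 weeks.
So S8 can slip 23 − 17 = 6 weeks.

6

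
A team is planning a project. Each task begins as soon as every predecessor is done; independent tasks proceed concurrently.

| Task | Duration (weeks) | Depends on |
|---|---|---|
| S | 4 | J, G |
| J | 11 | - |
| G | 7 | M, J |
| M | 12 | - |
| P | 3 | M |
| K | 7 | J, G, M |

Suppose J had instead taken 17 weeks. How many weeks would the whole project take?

Critical path before the change: M→G→K = 12+7+7 = 26 giving 26 weeks.
The longest path through J is only 25 weeks, so J has float 1.
Now J→G→K = 17+7+7 = 31 is longest, so the finish becomes 31 weeks.

31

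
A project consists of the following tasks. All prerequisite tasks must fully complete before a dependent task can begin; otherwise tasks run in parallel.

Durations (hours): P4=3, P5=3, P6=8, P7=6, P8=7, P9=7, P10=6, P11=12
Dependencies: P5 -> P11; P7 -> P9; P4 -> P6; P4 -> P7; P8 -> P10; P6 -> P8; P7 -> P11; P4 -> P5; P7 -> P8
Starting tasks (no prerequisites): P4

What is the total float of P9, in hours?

Critical path: P4→P6→P8→P10 = 3+8+7+6 = 24, so the finish is 24 hours.
The longest chain containing P9 totals 16 hours.
Slack of P9 = 17 − 9 = 8 hours.

8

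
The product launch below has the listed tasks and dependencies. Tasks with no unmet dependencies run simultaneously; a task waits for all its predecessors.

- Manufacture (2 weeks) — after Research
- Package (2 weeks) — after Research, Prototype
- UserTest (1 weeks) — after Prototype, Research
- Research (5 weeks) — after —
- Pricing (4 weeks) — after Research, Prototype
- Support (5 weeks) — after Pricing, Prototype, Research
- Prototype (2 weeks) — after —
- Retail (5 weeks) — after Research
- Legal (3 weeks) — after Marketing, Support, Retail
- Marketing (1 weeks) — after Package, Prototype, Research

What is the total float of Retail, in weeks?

Critical path: Research→Pricing→Support→Legal = 5+4+5+3 = 17, so the finish is 17 weeks.
Retail finishes as early as 10 and must finish by 14.
Slack of Retail = 9 − 5 = 4 weeks.

4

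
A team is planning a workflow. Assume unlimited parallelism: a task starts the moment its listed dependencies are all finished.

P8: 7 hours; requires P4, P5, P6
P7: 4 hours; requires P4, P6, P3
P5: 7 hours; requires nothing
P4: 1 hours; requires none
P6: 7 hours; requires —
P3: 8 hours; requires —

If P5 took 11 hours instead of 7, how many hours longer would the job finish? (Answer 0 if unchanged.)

4

Critical path before the change: P5→P8 = 7+7 = 14 giving 14 hours.
P5 lies on that path, so at 11 hours the path becomes 18 hours.
The critical path is still P5→P8; finish is now 18 hours.
Change in finish: 18 − 14 = +4 hours.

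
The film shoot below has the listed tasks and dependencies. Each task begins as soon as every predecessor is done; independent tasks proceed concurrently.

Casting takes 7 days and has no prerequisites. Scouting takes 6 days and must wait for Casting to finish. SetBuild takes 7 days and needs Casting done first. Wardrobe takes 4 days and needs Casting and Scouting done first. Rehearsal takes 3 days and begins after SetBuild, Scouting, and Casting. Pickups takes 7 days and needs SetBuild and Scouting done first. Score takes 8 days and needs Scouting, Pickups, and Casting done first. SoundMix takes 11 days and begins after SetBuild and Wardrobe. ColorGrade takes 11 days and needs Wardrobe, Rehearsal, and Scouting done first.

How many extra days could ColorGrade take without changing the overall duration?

Casting→SetBuild→Pickups→Score = 7+7+7+8 = 29 sets the makespan at 29 days.
Longest path through ColorGrade: 28 days (earliest finish 28, latest finish 29).
So ColorGrade can slip 29 − 28 = 1 day.

1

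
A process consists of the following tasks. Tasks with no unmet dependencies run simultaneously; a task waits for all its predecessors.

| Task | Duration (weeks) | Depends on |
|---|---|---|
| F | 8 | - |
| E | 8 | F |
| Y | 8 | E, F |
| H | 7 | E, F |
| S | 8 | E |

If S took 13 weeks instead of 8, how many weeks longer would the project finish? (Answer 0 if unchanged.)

5

As given, the longest chain is F→E→S = 8+8+8 = 24, so the finish is 24 weeks.
S is on the critical path; changing it to 13 makes that path 29 weeks.
The critical path is still F→E→S; finish is now 29 weeks.
Change in finish: 29 − 24 = +5 weeks.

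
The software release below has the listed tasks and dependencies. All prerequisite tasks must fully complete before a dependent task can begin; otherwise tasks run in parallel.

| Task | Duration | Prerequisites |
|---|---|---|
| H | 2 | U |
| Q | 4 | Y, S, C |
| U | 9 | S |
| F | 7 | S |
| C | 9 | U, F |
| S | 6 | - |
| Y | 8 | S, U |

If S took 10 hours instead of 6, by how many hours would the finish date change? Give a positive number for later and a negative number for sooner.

4

Critical path before the change: S→U→C→Q = 6+9+9+4 = 28 giving 28 hours.
S lies on that path, so at 10 hours the path becomes 32 hours.
The critical path is still S→U→C→Q; finish is now 32 hours.
Change in finish: 32 − 28 = +4 hours.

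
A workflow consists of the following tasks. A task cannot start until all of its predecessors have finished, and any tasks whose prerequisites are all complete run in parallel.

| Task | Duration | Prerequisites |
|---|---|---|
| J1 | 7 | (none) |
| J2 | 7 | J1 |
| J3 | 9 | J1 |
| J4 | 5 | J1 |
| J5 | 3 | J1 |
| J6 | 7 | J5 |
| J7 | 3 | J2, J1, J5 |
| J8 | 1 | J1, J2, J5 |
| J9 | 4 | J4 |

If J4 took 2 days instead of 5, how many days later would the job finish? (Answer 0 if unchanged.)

0

Baseline: J1→J2→J7 = 7+7+3 = 17 → 17 days.
J4 has 1 day of float (longest path through it is 16).
The critical path is still J1→J2→J7; finish is now 17 days.
Change in finish: 17 − 17 = +0 days.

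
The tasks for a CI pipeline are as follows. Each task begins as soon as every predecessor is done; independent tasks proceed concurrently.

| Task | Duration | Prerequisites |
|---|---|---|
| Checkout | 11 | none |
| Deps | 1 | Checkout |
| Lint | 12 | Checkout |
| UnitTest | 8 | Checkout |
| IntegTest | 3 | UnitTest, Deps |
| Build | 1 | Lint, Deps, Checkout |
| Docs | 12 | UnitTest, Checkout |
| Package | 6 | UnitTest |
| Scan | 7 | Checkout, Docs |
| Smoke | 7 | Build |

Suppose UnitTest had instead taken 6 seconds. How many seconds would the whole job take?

36

Critical path before the change: Checkout→UnitTest→Docs→Scan = 11+8+12+7 = 38 giving 38 seconds.
UnitTest lies on that path, so at 6 seconds the path becomes 36 seconds.
The critical path is still Checkout→UnitTest→Docs→Scan; finish is now 36 seconds.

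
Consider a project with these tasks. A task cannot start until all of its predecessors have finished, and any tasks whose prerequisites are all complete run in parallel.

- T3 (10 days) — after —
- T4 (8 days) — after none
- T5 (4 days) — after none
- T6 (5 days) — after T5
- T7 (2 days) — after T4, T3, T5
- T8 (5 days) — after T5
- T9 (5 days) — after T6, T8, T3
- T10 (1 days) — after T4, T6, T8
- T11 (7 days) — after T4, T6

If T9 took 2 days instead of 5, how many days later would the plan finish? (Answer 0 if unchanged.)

0

Baseline: T5→T6→T11 = 4+5+7 = 16 → 16 days.
T9 is off the critical path — its longest chain is 15 days, giving 1 of slack.
No other chain overtakes it, so the finish is 16 days.
Change in finish: 16 − 16 = +0 days.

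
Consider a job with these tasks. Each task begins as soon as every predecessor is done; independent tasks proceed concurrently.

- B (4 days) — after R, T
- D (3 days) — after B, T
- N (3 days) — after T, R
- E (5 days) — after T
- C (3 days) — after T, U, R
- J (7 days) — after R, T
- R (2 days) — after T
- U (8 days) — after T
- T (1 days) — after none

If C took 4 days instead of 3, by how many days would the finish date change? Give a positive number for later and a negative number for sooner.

1

The binding path is T→U→C = 1+8+3 = 12; finish at 12 days.
C lies on that path, so at 4 days the path becomes 13 days.
The critical path is still T→U→C; finish is now 13 days.
Change in finish: 13 − 12 = +1 days.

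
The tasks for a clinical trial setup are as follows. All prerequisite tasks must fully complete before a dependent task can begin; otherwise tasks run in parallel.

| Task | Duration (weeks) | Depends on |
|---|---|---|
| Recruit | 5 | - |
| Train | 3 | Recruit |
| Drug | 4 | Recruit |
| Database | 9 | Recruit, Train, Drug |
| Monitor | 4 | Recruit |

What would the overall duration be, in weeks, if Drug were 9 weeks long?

The binding path is Recruit→Drug→Database = 5+4+9 = 18; finish at 18 weeks.
Since Drug is critical, the +5 change carries straight to that chain (now 23 weeks).
The critical path is still Recruit→Drug→Database; finish is now 23 weeks.

23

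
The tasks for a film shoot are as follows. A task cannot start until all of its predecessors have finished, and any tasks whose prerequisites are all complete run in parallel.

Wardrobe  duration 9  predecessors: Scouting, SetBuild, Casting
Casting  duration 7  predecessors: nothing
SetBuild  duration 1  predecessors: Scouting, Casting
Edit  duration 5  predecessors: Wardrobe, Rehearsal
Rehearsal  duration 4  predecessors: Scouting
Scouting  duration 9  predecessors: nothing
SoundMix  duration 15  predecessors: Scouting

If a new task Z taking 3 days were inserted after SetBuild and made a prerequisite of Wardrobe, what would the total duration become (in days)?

Originally the job takes 24 days.
With Z inserted, Wardrobe now waits for max(Scouting, SetBuild, Casting, Z).
New critical path: Scouting→SetBuild→Z→Wardrobe→Edit = 9+1+3+9+5 = 27 ⇒ 27 days.

27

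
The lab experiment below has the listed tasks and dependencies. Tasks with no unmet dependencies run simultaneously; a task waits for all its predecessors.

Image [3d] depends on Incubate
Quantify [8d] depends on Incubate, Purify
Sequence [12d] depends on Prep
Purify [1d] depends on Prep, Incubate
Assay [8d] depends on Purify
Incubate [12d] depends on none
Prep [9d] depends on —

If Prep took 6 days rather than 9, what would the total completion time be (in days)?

Actual critical path: Prep→Sequence = 9+12 = 21 ⇒ 21 days.
Since Prep is critical, the -3 change carries straight to that chain (now 18 days).
Now Incubate→Purify→Assay = 12+1+8 = 21 is longest, so the finish becomes 21 days.

21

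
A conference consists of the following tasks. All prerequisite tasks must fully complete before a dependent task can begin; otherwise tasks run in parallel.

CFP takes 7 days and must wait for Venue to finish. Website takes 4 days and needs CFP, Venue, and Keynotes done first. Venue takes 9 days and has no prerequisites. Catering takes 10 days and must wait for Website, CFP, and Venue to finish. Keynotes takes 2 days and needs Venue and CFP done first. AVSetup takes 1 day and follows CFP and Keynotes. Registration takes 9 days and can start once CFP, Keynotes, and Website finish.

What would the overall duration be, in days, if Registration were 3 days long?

Baseline: Venue→CFP→Keynotes→Website→Catering = 9+7+2+4+10 = 32 → 32 days.
Registration has 1 day of float (longest path through it is 31).
That remains the longest chain; total 32 days.

32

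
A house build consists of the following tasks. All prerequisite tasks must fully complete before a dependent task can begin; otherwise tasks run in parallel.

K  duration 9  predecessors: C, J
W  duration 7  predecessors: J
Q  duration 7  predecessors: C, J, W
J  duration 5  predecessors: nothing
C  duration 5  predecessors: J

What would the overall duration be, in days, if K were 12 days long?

Baseline: J→C→K = 5+5+9 = 19 → 19 days.
Since K is critical, the +3 change carries straight to that chain (now 22 days).
No other chain overtakes it, so the finish is 22 days.

22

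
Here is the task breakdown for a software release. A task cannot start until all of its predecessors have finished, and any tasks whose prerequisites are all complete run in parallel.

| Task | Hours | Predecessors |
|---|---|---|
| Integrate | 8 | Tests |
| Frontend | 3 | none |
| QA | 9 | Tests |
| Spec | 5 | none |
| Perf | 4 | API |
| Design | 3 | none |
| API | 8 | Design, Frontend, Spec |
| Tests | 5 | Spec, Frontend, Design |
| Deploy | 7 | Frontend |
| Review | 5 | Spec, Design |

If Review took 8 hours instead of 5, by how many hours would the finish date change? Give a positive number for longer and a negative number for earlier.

Actual critical path: Spec→Tests→QA = 5+5+9 = 19 ⇒ 19 hours.
Review has 9 hours of float (longest path through it is 10).
No other chain overtakes it, so the finish is 19 hours.
Change in finish: 19 − 19 = +0 hours.

0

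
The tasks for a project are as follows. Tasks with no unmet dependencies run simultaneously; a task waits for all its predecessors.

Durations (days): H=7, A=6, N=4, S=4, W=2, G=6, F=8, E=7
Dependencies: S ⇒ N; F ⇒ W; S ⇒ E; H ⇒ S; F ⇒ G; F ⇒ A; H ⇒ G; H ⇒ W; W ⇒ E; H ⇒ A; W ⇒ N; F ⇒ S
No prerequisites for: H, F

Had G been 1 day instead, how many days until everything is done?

Baseline: F→S→E = 8+4+7 = 19 → 19 days.
The longest path through G is only 14 days, so G has float 5.
The critical path is still F→S→E; finish is now 19 days.

19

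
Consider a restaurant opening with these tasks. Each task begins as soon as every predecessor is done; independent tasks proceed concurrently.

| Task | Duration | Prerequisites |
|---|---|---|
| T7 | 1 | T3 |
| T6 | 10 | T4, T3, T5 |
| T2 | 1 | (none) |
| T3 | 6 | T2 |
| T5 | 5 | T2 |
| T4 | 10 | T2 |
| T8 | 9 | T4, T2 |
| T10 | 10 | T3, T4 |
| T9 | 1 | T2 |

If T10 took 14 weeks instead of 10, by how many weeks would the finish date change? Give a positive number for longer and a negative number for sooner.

Actual critical path: T2→T4→T10 = 1+10+10 = 21 ⇒ 21 weeks.
T10 lies on that path, so at 14 weeks the path becomes 25 weeks.
That remains the longest chain; total 25 weeks.
Change in finish: 25 − 21 = +4 weeks.

4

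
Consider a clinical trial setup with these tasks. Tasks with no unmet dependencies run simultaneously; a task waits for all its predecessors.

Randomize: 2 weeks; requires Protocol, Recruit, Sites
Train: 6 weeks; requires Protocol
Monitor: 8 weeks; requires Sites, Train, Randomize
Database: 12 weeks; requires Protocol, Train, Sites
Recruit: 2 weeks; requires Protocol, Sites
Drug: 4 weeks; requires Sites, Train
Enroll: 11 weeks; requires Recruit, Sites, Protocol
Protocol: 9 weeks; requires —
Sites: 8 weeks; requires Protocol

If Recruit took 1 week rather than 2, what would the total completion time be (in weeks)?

29

The binding path is Protocol→Sites→Recruit→Enroll = 9+8+2+11 = 30; finish at 30 weeks.
Recruit is on the critical path; changing it to 1 makes that path 29 weeks.
The critical path is still Protocol→Sites→Recruit→Enroll; finish is now 29 weeks.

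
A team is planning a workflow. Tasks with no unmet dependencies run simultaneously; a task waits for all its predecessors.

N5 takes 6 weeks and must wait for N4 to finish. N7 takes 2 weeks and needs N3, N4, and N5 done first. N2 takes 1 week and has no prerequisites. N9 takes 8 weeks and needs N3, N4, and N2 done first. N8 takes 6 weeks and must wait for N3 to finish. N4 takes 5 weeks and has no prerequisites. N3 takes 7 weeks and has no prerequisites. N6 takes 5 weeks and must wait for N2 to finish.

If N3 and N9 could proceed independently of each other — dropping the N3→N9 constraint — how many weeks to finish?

13

Before: longest chain N3→N9 = 7+8 = 15, finish 15.
Without N3→N9, N9's earliest start moves from 7 to 5.
The longest chain is now N3→N8 = 7+6 = 13, so the job takes 13 weeks.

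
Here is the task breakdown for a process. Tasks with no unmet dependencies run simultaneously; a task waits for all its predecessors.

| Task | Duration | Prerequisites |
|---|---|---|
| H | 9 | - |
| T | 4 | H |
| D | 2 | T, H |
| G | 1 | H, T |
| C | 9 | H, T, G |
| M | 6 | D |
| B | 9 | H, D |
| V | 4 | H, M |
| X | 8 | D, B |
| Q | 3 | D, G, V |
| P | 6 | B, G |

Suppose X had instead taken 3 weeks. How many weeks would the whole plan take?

30

As given, the longest chain is H→T→D→B→X = 9+4+2+9+8 = 32, so the finish is 32 weeks.
X lies on that path, so at 3 weeks the path becomes 27 weeks.
Now H→T→D→B→P = 9+4+2+9+6 = 30 is longest, so the finish becomes 30 weeks.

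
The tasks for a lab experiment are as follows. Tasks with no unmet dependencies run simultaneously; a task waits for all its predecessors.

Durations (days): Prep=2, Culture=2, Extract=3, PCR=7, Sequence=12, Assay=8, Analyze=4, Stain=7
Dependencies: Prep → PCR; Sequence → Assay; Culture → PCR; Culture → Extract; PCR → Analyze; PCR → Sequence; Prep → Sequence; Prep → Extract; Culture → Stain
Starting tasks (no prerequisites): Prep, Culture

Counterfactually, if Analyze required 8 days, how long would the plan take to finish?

As given, the longest chain is Prep→PCR→Sequence→Assay = 2+7+12+8 = 29, so the finish is 29 days.
Analyze is off the critical path — its longest chain is 13 days, giving 16 of slack.
That remains the longest chain; total 29 days.

29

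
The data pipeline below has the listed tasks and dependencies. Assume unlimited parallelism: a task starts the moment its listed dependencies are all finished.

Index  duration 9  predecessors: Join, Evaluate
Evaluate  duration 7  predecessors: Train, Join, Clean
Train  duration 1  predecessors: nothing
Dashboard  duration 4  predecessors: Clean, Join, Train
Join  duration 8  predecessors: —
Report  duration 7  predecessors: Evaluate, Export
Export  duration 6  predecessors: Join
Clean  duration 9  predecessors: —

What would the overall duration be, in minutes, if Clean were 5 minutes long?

24

The binding path is Clean→Evaluate→Index = 9+7+9 = 25; finish at 25 minutes.
Clean is on the critical path; changing it to 5 makes that path 21 minutes.
Now Join→Evaluate→Index = 8+7+9 = 24 is longest, so the finish becomes 24 minutes.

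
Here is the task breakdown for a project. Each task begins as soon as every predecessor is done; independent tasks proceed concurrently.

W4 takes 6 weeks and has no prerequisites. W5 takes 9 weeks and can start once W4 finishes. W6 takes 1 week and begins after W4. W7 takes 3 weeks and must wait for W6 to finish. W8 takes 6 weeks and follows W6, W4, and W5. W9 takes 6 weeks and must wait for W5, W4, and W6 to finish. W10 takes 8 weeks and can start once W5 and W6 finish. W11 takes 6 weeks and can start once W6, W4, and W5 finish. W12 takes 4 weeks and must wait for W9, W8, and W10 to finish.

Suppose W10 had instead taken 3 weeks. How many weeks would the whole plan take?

25

Baseline: W4→W5→W10→W12 = 6+9+8+4 = 27 → 27 weeks.
Since W10 is critical, the -5 change carries straight to that chain (now 22 weeks).
New critical path: W4→W5→W8→W12 = 6+9+6+4 = 25 ⇒ 25 weeks.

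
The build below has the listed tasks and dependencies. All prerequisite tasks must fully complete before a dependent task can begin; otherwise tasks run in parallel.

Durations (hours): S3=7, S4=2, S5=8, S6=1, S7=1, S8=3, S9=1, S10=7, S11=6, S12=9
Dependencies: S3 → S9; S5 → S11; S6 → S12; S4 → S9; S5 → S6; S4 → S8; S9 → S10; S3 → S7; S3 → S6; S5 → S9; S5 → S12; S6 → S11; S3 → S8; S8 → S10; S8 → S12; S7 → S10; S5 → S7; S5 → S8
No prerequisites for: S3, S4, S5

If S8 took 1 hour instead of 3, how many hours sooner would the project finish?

2

The binding path is S5→S8→S12 = 8+3+9 = 20; finish at 20 hours.
Since S8 is critical, the -2 change carries straight to that chain (now 18 hours).
Now S5→S6→S12 = 8+1+9 = 18 is longest, so the finish becomes 18 hours.
Change in finish: 18 − 20 = -2 hours.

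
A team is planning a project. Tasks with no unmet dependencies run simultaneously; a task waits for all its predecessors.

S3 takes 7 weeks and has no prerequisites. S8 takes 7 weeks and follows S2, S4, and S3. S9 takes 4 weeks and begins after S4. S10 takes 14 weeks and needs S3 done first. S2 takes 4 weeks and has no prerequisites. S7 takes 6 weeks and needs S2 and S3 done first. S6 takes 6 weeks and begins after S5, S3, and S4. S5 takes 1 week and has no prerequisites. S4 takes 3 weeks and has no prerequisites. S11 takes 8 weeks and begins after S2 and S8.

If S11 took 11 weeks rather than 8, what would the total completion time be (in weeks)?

Critical path before the change: S3→S8→S11 = 7+7+8 = 22 giving 22 weeks.
S11 lies on that path, so at 11 weeks the path becomes 25 weeks.
The critical path is still S3→S8→S11; finish is now 25 weeks.

25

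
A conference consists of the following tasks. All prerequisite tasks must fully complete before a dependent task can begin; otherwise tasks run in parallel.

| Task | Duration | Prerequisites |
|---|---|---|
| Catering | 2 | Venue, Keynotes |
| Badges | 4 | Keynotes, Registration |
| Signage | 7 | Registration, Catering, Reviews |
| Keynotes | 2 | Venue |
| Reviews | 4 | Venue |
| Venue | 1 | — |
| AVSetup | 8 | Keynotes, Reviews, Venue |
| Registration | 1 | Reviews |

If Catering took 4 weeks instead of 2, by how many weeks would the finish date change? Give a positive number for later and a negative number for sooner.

The binding path is Venue→Reviews→Registration→Signage = 1+4+1+7 = 13; finish at 13 weeks.
The longest path through Catering is only 12 weeks, so Catering has float 1.
Now Venue→Keynotes→Catering→Signage = 1+2+4+7 = 14 is longest, so the finish becomes 14 weeks.
Change in finish: 14 − 13 = +1 weeks.

1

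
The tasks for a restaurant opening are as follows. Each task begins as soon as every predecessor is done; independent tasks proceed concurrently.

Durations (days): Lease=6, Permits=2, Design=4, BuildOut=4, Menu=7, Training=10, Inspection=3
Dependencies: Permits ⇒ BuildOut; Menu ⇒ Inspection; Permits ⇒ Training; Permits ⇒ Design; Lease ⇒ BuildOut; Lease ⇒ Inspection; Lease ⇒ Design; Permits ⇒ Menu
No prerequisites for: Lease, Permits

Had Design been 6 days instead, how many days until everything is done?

Critical path before the change: Permits→Menu→Inspection = 2+7+3 = 12 giving 12 days.
Design is off the critical path — its longest chain is 10 days, giving 2 of slack.
The binding chain switches to Lease→Design = 6+6 = 12; finish 12 days.

12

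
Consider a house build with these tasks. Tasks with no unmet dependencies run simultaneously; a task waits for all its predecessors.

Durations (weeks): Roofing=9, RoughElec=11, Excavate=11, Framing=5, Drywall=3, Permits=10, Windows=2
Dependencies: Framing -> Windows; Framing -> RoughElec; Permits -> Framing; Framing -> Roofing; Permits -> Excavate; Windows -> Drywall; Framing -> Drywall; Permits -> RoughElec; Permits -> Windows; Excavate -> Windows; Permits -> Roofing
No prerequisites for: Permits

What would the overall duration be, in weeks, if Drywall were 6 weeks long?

29

Actual critical path: Permits→Excavate→Windows→Drywall = 10+11+2+3 = 26 ⇒ 26 weeks.
Since Drywall is critical, the +3 change carries straight to that chain (now 29 weeks).
The critical path is still Permits→Excavate→Windows→Drywall; finish is now 29 weeks.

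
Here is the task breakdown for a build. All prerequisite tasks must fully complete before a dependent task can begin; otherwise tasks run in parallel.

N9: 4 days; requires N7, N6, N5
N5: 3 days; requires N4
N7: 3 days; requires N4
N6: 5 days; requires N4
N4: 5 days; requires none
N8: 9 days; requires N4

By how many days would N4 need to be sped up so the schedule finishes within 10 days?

4

Current finish: 14 days; target: 10.
N4 is on every critical path, so each day cut from N4 cuts the finish by one (this holds down to a finish of 10).
Need 14 − 10 = 4 days off N4 → N4 becomes 1 day, finish becomes 10.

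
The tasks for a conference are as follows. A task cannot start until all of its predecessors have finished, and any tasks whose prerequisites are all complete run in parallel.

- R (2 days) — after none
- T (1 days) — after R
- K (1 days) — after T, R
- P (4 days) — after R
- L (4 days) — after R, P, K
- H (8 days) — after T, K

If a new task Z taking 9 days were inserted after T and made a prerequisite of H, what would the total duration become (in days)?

20

Originally the project takes 12 days.
With Z inserted, H now waits for max(T, K, Z).
New critical path: R→T→Z→H = 2+1+9+8 = 20 ⇒ 20 days.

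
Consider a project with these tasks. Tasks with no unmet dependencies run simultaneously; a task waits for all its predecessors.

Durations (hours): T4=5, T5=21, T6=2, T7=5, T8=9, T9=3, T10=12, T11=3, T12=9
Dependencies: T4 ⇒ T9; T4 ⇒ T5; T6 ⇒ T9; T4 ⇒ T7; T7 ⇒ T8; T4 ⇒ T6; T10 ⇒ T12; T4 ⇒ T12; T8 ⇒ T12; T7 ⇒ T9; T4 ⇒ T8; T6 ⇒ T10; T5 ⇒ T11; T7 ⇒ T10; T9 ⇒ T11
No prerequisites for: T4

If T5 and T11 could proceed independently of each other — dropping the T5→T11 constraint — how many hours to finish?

31

With the dependency in place, T4→T7→T10→T12 = 5+5+12+9 = 31 sets the finish at 31 hours.
Without T5→T11, T11's earliest start moves from 26 to 13.
The longest chain is now T4→T7→T10→T12 = 5+5+12+9 = 31, so the project takes 31 hours.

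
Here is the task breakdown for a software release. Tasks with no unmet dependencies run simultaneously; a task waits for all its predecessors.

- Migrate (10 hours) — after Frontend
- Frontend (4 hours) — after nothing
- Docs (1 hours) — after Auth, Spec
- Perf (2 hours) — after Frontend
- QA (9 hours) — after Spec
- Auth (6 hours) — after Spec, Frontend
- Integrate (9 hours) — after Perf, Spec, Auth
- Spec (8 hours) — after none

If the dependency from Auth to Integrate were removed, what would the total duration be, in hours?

Before: longest chain Spec→Auth→Integrate = 8+6+9 = 23, finish 23.
Without Auth→Integrate, Integrate's earliest start moves from 14 to 8.
After: Spec→QA = 8+9 = 17 → 17 hours.

17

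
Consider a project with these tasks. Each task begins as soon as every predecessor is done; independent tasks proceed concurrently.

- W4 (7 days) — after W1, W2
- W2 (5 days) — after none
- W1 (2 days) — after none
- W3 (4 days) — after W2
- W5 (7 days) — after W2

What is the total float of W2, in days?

0

W2→W4 = 5+7 = 12 sets the makespan at 12 days.
W2 finishes as early as 5 and must finish by 5.
So W2 can slip 5 − 5 = 0 days.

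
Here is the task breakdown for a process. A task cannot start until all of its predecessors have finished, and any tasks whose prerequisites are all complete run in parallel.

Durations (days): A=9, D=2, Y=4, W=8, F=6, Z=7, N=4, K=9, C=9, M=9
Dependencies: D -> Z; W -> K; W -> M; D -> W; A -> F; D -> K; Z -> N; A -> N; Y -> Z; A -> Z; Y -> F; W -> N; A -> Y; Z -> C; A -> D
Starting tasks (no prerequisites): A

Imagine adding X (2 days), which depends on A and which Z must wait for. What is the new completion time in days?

Originally the job takes 29 days.
With X inserted, Z now waits for max(Y, A, D, X).
New critical path: A→Y→Z→C = 9+4+7+9 = 29 ⇒ 29 days.

29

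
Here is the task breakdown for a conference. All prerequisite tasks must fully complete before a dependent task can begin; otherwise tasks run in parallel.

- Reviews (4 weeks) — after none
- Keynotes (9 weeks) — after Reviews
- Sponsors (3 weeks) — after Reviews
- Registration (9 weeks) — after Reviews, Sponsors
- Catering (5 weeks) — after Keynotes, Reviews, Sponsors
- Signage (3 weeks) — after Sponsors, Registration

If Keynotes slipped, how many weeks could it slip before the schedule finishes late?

The longest chain is Reviews→Sponsors→Registration→Signage = 4+3+9+3 = 19; overall finish 19 weeks.
Keynotes finishes as early as 13 and must finish by 14.
Slack of Keynotes = 5 − 4 = 1 week.

1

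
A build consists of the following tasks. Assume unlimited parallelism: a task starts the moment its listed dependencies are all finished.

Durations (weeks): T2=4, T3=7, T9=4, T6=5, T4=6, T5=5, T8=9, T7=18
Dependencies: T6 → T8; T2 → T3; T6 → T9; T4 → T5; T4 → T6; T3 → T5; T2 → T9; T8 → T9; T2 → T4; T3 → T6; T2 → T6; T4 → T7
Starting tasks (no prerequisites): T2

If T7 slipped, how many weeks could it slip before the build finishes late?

T2→T3→T6→T8→T9 = 4+7+5+9+4 = 29 sets the makespan at 29 weeks.
The longest chain containing T7 totals 28 weeks.
Float = 29 − 28 = 1.

1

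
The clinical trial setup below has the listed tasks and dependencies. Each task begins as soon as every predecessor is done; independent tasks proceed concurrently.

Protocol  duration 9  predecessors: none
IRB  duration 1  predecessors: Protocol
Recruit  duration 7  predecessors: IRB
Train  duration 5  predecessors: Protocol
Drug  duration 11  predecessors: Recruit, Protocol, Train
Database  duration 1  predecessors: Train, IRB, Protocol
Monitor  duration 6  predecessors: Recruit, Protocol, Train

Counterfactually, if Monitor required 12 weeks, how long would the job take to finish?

The binding path is Protocol→IRB→Recruit→Drug = 9+1+7+11 = 28; finish at 28 weeks.
The longest path through Monitor is only 23 weeks, so Monitor has float 5.
New critical path: Protocol→IRB→Recruit→Monitor = 9+1+7+12 = 29 ⇒ 29 weeks.

29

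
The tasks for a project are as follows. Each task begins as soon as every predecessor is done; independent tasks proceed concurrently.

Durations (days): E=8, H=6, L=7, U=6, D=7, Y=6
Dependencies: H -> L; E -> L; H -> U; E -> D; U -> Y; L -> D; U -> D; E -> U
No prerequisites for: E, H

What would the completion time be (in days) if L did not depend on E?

21

With the dependency in place, E→L→D = 8+7+7 = 22 sets the finish at 22 days.
Without E→L, L's earliest start moves from 8 to 6.
New critical path: E→U→D = 8+6+7 = 21 ⇒ 21 days.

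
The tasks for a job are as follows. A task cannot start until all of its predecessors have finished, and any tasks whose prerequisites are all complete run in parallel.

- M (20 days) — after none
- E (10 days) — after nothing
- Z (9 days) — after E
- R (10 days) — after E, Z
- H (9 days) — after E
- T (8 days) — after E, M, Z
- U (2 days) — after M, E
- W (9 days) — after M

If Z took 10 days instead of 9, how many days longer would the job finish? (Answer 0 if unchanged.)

1

The binding path is E→Z→R = 10+9+10 = 29; finish at 29 days.
Since Z is critical, the +1 change carries straight to that chain (now 30 days).
The critical path is still E→Z→R; finish is now 30 days.
Change in finish: 30 − 29 = +1 days.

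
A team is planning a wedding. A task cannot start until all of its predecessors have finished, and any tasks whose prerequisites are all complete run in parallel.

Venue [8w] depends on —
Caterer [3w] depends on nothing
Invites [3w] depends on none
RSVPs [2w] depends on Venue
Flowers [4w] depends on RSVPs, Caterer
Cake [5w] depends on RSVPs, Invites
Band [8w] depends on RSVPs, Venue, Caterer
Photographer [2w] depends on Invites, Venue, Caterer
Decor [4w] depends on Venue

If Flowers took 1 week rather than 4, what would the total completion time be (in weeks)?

18

Actual critical path: Venue→RSVPs→Band = 8+2+8 = 18 ⇒ 18 weeks.
Flowers has 4 weeks of float (longest path through it is 14).
The critical path is still Venue→RSVPs→Band; finish is now 18 weeks.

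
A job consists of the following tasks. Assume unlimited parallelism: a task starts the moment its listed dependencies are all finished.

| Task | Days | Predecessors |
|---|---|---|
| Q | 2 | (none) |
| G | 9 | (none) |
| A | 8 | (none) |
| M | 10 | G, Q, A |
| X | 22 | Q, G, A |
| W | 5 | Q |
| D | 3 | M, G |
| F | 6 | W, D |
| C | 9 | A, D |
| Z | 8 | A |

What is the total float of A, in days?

G→M→D→C = 9+10+3+9 = 31 sets the makespan at 31 days.
Longest path through A: 30 days (earliest finish 8, latest finish 9).
So A can slip 9 − 8 = 1 day.

1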